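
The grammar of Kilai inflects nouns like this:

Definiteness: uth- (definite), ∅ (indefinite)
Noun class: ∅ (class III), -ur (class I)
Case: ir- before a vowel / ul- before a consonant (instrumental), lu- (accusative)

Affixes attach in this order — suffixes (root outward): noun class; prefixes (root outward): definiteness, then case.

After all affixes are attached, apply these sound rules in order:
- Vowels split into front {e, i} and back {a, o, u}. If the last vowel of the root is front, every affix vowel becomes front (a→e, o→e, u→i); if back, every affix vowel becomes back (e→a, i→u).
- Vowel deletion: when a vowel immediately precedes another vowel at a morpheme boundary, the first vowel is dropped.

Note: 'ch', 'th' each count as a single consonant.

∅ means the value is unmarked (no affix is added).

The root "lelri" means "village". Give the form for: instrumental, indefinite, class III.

noun class = class III: zero marking, form stays lelri.
definiteness = indefinite: zero marking, form stays lelri.
Attach case instrumental ul- (before consonant 'l') → ullelri.
Apply vowel harmony: ullelri → illelri.
Vowel deletion: no change.

illelri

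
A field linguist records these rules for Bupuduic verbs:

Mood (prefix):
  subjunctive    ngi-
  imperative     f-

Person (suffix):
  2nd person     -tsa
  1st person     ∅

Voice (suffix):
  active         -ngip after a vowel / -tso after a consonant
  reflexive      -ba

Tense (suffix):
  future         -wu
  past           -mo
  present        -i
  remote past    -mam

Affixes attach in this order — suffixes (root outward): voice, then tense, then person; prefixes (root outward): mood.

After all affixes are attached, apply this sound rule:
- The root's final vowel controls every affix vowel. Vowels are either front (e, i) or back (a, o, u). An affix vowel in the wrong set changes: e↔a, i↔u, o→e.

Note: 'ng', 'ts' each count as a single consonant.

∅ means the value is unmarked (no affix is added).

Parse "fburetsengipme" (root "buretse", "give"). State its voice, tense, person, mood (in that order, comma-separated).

active, past, 1st person, imperative

Segment: f-buretse-ngip-mo.
voice: -ngip/tso → active.
tense: -mo → past.
person: ∅ → 1st person.
mood: f- → imperative.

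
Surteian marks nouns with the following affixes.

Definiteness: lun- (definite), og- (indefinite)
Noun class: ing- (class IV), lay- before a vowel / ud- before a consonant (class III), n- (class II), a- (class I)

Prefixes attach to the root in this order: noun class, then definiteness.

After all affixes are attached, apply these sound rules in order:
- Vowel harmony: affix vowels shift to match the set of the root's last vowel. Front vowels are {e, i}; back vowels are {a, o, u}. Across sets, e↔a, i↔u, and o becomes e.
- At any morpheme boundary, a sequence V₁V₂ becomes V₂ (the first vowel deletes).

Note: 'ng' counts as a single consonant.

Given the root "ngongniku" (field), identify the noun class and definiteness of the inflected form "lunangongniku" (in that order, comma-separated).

Segment: lun-a-ngongniku.
noun class: a- → class I.
definiteness: lun- → definite.

class I, definite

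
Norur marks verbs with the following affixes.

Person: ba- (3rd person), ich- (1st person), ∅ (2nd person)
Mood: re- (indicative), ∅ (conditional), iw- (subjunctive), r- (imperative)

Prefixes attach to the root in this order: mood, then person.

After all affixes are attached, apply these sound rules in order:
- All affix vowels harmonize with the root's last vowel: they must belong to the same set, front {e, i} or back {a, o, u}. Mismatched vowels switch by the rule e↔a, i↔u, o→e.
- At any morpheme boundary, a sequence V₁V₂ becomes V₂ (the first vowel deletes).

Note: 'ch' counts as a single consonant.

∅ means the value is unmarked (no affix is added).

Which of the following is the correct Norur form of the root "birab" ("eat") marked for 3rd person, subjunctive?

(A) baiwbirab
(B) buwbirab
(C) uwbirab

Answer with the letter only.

B

Attach mood subjunctive iw- → iwbirab.
Attach person 3rd person ba- → baiwbirab.
Apply vowel harmony: baiwbirab → bauwbirab.
Apply vowel deletion: bauwbirab → buwbirab.
So the correct form is buwbirab, option (B).
(A) baiwbirab is wrong: it fails to apply the sound rule(s).
(C) uwbirab is wrong: it uses 2nd person instead of 3rd person for person.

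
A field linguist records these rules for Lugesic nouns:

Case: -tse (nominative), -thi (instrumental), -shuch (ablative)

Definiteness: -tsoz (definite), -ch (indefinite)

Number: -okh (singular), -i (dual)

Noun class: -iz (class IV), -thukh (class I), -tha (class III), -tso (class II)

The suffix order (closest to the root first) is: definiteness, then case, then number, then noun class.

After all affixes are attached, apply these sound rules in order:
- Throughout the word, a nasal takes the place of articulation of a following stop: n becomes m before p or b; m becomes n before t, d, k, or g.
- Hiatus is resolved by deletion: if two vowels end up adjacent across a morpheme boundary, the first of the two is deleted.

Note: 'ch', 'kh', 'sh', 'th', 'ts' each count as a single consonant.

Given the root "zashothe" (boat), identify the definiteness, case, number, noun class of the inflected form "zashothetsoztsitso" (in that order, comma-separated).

definite, nominative, dual, class II

Segment: zashothe-tsoz-tse-i-tso.
definiteness: -tsoz → definite.
case: -tse → nominative.
number: -i → dual.
noun class: -tso → class II.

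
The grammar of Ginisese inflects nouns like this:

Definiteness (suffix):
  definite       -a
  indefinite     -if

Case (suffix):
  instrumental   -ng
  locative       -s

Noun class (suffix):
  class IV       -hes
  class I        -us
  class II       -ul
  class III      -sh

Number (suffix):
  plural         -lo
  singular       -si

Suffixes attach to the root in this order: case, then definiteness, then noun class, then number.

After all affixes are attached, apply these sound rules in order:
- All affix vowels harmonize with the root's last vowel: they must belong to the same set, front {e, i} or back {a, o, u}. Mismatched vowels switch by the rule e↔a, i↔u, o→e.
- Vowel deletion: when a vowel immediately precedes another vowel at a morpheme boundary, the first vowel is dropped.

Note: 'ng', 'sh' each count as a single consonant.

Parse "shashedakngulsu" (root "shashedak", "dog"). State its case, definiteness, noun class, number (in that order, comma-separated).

instrumental, definite, class II, singular

Segment: shashedak-ng-a-ul-si.
case: -ng → instrumental.
definiteness: -a → definite.
noun class: -ul → class II.
number: -si → singular.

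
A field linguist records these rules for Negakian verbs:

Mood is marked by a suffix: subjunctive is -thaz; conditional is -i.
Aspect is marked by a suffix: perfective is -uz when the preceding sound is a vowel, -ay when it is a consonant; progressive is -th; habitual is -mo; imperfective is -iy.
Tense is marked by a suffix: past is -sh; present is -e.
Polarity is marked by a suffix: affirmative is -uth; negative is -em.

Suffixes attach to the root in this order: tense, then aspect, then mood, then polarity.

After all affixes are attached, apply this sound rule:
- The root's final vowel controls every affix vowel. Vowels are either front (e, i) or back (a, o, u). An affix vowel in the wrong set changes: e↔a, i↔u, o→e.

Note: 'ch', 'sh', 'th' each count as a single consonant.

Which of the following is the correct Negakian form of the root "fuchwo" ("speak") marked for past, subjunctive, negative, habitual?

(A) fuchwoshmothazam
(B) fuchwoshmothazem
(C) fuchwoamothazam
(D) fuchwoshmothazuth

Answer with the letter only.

A

Attach tense past -sh → fuchwosh.
Attach aspect habitual -mo → fuchwoshmo.
Attach mood subjunctive -thaz → fuchwoshmothaz.
Attach polarity negative -em → fuchwoshmothazem.
Apply vowel harmony: fuchwoshmothazem → fuchwoshmothazam.
So the correct form is fuchwoshmothazam, option (A).
(D) fuchwoshmothazuth is wrong: it uses affirmative instead of negative for polarity.
(B) fuchwoshmothazem is wrong: it fails to apply the sound rule(s).
(C) fuchwoamothazam is wrong: it uses present instead of past for tense.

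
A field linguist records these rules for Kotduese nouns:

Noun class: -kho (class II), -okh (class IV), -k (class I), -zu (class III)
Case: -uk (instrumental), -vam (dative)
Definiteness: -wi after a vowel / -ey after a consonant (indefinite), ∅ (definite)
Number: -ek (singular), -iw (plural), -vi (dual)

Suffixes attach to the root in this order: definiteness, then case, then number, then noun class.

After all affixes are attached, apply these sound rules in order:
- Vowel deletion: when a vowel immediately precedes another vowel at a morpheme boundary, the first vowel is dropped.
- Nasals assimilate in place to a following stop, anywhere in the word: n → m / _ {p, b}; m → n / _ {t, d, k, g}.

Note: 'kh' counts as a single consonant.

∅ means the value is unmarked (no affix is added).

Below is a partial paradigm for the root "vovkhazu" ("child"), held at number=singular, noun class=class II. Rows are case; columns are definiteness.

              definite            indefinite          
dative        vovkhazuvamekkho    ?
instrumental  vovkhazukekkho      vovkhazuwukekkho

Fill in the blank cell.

vovkhazuwivamekkho

Attach definiteness indefinite -wi (after vowel 'u') → vovkhazuwi.
Attach case dative -vam → vovkhazuwivam.
Attach number singular -ek → vovkhazuwivamek.
Attach noun class class II -kho → vovkhazuwivamekkho.
Vowel deletion: no change.
Nasal assimilation: no change.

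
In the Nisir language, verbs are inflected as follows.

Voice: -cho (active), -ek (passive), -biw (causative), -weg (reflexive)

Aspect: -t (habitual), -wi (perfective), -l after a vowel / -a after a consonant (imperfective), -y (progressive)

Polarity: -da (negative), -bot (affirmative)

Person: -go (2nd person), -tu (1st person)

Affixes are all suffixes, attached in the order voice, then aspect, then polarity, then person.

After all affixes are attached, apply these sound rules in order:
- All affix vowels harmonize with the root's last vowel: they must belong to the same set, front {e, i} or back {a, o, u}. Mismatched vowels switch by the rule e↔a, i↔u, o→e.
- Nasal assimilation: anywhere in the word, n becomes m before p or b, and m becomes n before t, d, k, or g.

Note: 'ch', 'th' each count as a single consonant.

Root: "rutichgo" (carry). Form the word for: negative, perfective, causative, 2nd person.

rutichgobuwwudago

Attach voice causative -biw → rutichgobiw.
Attach aspect perfective -wi → rutichgobiwwi.
Attach polarity negative -da → rutichgobiwwida.
Attach person 2nd person -go → rutichgobiwwidago.
Apply vowel harmony: rutichgobiwwidago → rutichgobuwwudago.
Nasal assimilation: no change.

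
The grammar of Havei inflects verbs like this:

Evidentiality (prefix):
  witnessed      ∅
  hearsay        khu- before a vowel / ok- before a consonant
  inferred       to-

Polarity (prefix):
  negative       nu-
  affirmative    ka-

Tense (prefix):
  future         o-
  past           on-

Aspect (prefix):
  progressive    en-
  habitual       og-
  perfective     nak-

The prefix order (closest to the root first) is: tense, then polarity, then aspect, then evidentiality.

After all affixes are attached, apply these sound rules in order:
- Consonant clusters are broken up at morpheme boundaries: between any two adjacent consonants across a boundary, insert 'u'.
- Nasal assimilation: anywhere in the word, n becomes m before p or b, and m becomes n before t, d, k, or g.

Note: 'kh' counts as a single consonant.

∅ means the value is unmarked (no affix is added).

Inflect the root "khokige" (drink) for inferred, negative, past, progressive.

Attach tense past on- → onkhokige.
Attach polarity negative nu- → nuonkhokige.
Attach aspect progressive en- → ennuonkhokige.
Attach evidentiality inferred to- → toennuonkhokige.
Apply epenthesis: toennuonkhokige → toenunuonukhokige.
Nasal assimilation: no change.

toenunuonukhokige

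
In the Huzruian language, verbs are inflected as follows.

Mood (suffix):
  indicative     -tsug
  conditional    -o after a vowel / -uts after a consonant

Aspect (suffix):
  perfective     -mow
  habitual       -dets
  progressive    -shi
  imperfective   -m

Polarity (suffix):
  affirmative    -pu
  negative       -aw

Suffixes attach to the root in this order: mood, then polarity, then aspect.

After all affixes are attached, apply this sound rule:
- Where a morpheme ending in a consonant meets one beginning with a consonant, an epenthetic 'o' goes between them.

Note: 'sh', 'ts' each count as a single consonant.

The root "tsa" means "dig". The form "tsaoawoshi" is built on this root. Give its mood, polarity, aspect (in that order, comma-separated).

Segment: tsa-o-aw-shi.
mood: -o/uts → conditional.
polarity: -aw → negative.
aspect: -shi → progressive.

conditional, negative, progressive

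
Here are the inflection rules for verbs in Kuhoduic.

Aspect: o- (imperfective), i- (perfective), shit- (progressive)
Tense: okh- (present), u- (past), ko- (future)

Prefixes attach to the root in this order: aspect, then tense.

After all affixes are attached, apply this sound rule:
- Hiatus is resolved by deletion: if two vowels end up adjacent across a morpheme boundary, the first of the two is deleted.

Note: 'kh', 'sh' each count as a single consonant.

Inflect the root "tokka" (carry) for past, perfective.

Attach aspect perfective i- → itokka.
Attach tense past u- → uitokka.
Apply vowel deletion: uitokka → itokka.

itokka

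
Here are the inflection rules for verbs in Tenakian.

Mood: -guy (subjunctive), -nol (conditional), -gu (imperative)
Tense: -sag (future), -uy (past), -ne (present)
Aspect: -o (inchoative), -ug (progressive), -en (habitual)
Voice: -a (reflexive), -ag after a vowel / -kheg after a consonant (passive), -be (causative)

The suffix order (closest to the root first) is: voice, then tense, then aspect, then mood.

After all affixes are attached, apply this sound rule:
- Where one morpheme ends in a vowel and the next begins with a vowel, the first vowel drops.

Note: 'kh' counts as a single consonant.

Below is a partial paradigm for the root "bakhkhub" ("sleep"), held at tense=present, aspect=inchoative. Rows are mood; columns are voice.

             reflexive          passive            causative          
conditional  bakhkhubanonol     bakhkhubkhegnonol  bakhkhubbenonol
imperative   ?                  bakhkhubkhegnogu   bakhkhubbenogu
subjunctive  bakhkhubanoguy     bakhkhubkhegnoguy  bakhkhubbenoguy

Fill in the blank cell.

bakhkhubanogu

Attach voice reflexive -a → bakhkhuba.
Attach tense present -ne → bakhkhubane.
Attach aspect inchoative -o → bakhkhubaneo.
Attach mood imperative -gu → bakhkhubaneogu.
Apply vowel deletion: bakhkhubaneogu → bakhkhubanogu.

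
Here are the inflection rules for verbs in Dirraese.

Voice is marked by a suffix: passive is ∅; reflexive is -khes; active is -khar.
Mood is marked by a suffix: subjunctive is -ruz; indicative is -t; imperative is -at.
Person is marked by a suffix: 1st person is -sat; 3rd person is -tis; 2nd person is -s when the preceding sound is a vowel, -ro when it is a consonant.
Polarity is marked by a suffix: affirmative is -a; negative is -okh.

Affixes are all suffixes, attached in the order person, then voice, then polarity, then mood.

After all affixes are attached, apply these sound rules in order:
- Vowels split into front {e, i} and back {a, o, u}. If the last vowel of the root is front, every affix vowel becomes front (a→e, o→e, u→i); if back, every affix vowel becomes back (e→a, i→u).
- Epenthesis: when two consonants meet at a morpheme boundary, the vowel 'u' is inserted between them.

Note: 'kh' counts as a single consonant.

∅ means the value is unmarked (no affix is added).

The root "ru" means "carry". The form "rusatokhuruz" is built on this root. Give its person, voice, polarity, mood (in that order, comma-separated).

Segment: ru-sat-okh-ruz.
person: -sat → 1st person.
voice: ∅ → passive.
polarity: -okh → negative.
mood: -ruz → subjunctive.

1st person, passive, negative, subjunctive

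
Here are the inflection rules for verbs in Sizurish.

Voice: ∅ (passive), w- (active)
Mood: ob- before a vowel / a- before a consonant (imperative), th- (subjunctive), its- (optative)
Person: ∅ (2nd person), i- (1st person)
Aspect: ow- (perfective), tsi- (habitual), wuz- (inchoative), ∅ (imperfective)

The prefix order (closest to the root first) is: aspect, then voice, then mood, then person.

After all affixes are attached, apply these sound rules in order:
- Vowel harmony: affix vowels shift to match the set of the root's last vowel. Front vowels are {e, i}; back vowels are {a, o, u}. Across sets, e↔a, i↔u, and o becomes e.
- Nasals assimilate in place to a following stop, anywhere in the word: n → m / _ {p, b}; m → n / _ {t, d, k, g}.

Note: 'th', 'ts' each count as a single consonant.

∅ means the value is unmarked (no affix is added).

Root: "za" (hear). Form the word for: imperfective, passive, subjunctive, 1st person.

aspect = imperfective: zero marking, form stays za.
voice = passive: zero marking, form stays za.
Attach mood subjunctive th- → thza.
Attach person 1st person i- → ithza.
Apply vowel harmony: ithza → uthza.
Nasal assimilation: no change.

uthza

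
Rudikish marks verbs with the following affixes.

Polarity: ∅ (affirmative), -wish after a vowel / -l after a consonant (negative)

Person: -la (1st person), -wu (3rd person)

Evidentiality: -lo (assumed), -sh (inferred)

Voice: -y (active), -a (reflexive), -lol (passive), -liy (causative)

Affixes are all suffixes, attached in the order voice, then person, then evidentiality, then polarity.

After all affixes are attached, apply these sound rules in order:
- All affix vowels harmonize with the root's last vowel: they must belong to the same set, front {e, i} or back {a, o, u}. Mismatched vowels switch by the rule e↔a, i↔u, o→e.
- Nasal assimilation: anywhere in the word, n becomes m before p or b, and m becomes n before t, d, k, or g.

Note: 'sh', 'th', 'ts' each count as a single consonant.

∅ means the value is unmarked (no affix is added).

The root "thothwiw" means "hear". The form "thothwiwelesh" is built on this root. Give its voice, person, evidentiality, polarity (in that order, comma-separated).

Segment: thothwiw-a-la-sh.
voice: -a → reflexive.
person: -la → 1st person.
evidentiality: -sh → inferred.
polarity: ∅ → affirmative.

reflexive, 1st person, inferred, affirmative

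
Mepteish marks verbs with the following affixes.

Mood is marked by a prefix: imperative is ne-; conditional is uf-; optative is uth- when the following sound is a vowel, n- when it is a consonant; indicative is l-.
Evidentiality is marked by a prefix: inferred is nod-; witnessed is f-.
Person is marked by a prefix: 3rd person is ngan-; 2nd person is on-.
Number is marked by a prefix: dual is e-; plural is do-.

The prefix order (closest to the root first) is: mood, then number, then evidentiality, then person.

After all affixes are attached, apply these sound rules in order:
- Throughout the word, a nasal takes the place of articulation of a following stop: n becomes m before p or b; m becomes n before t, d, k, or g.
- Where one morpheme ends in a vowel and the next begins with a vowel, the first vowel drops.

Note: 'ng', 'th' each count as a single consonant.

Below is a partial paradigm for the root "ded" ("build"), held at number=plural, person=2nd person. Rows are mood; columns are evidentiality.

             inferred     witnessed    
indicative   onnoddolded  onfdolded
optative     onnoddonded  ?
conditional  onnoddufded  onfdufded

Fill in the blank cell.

onfdonded

Attach mood optative n- (before consonant 'd') → nded.
Attach number plural do- → donded.
Attach evidentiality witnessed f- → fdonded.
Attach person 2nd person on- → onfdonded.
Nasal assimilation: no change.
Vowel deletion: no change.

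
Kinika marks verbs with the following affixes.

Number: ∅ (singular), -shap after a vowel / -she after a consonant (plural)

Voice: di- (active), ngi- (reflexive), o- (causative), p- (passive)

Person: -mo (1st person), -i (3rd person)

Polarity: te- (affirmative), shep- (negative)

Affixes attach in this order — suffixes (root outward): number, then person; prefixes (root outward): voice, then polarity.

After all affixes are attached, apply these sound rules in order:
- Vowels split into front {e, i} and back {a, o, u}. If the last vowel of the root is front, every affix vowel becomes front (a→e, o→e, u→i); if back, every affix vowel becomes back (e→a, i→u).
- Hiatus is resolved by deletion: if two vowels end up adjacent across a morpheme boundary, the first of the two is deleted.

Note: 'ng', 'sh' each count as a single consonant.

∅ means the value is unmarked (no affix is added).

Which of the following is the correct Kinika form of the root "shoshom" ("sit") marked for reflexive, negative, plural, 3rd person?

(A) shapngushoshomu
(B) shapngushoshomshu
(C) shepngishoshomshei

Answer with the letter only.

B

Attach voice reflexive ngi- → ngishoshom.
Attach number plural -she (after consonant 'm') → ngishoshomshe.
Attach person 3rd person -i → ngishoshomshei.
Attach polarity negative shep- → shepngishoshomshei.
Apply vowel harmony: shepngishoshomshei → shapngushoshomshau.
Apply vowel deletion: shapngushoshomshau → shapngushoshomshu.
So the correct form is shapngushoshomshu, option (B).
(C) shepngishoshomshei is wrong: it fails to apply the sound rule(s).
(A) shapngushoshomu is wrong: it uses singular instead of plural for number.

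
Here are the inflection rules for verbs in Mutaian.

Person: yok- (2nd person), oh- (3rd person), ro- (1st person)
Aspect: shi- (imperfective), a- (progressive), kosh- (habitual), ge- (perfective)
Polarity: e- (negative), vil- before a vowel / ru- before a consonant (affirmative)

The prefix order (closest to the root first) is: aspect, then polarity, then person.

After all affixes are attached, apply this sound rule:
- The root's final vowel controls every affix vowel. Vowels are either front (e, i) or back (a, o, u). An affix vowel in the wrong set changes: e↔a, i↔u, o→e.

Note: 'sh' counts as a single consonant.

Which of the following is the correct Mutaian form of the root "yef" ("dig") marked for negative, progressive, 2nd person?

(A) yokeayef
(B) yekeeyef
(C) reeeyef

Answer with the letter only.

Attach aspect progressive a- → ayef.
Attach polarity negative e- → eayef.
Attach person 2nd person yok- → yokeayef.
Apply vowel harmony: yokeayef → yekeeyef.
So the correct form is yekeeyef, option (B).
(C) reeeyef is wrong: it uses 1st person instead of 2nd person for person.
(A) yokeayef is wrong: it fails to apply the sound rule(s).

B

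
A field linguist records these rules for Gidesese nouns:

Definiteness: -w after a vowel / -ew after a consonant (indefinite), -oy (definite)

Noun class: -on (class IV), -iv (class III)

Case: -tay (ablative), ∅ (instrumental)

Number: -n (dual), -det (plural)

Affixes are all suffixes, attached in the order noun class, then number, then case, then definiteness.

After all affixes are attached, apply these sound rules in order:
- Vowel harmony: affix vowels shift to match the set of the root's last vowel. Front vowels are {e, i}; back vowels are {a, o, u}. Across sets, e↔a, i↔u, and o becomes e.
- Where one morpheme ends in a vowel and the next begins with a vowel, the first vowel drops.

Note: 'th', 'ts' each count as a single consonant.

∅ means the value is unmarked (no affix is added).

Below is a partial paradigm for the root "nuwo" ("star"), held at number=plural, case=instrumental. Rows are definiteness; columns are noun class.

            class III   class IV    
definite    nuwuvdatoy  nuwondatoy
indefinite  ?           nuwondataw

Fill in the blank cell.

nuwuvdataw

Attach noun class class III -iv → nuwoiv.
Attach number plural -det → nuwoivdet.
case = instrumental: zero marking, form stays nuwoivdet.
Attach definiteness indefinite -ew (after consonant 't') → nuwoivdetew.
Apply vowel harmony: nuwoivdetew → nuwouvdataw.
Apply vowel deletion: nuwouvdataw → nuwuvdataw.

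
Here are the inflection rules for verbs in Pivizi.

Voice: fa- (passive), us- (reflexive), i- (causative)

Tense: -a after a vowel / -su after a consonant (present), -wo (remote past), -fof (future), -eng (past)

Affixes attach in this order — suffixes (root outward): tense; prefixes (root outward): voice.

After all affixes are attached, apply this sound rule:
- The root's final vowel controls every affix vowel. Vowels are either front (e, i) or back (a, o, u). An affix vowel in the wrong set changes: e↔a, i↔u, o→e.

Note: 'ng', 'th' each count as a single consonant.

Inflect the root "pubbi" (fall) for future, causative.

Attach voice causative i- → ipubbi.
Attach tense future -fof → ipubbifof.
Apply vowel harmony: ipubbifof → ipubbifef.

ipubbifef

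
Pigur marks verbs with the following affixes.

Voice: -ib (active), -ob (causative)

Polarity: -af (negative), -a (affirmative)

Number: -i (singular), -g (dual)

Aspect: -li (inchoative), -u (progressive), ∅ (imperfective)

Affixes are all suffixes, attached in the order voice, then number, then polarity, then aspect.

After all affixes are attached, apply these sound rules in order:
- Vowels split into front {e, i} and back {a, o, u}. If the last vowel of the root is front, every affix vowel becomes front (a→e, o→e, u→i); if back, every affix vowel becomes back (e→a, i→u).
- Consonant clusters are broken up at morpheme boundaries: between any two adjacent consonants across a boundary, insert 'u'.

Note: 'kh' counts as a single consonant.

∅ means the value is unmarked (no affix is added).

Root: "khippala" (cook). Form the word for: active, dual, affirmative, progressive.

khippalaubugau

Attach voice active -ib → khippalaib.
Attach number dual -g → khippalaibg.
Attach polarity affirmative -a → khippalaibga.
Attach aspect progressive -u → khippalaibgau.
Apply vowel harmony: khippalaibgau → khippalaubgau.
Apply epenthesis: khippalaubgau → khippalaubugau.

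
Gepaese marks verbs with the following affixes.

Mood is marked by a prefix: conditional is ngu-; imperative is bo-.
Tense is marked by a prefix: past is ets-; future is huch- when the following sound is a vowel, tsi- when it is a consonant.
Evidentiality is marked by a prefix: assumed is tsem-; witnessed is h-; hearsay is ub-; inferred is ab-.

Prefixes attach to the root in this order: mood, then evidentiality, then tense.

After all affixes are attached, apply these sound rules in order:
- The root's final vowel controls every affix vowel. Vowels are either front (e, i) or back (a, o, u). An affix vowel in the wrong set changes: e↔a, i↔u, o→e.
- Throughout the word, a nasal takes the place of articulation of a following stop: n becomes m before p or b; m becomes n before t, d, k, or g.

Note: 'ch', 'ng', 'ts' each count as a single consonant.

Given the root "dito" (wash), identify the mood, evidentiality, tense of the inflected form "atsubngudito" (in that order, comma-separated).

Segment: ets-ub-ngu-dito.
mood: ngu- → conditional.
evidentiality: ub- → hearsay.
tense: ets- → past.

conditional, hearsay, past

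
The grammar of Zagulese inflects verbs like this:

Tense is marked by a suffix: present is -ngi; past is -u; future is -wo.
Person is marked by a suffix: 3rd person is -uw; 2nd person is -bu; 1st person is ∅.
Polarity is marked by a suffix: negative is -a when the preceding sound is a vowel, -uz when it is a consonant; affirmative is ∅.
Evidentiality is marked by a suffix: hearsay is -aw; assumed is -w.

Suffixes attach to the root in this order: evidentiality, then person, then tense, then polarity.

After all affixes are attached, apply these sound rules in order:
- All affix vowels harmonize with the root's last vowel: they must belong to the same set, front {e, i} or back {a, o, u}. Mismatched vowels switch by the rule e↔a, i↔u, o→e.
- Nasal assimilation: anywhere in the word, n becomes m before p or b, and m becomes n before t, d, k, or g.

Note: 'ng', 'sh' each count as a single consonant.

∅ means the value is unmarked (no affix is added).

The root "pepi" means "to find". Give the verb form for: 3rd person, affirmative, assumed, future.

Attach evidentiality assumed -w → pepiw.
Attach person 3rd person -uw → pepiwuw.
Attach tense future -wo → pepiwuwwo.
polarity = affirmative: zero marking, form stays pepiwuwwo.
Apply vowel harmony: pepiwuwwo → pepiwiwwe.
Nasal assimilation: no change.

pepiwiwwe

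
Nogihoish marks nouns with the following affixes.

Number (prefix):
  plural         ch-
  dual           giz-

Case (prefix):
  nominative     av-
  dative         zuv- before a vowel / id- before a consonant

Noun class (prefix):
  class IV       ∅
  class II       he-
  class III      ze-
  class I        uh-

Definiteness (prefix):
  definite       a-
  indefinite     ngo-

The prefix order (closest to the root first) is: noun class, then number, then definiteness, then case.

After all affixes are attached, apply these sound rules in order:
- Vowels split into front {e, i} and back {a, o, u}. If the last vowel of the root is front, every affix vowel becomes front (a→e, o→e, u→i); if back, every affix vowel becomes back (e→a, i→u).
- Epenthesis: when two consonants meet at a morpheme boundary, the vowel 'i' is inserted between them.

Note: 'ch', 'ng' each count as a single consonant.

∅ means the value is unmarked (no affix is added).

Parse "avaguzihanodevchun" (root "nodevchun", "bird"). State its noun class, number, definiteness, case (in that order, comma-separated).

Segment: av-a-giz-he-nodevchun.
noun class: he- → class II.
number: giz- → dual.
definiteness: a- → definite.
case: av- → nominative.

class II, dual, definite, nominative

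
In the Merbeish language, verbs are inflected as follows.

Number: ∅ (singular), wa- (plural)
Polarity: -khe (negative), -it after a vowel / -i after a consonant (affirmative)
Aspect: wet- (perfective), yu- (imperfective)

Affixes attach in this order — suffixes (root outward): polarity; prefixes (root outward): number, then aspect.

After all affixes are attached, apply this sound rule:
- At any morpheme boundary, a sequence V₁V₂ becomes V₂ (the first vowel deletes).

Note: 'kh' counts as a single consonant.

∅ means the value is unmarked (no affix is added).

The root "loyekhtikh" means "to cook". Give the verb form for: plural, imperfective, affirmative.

Attach polarity affirmative -i (after consonant 'kh') → loyekhtikhi.
Attach number plural wa- → waloyekhtikhi.
Attach aspect imperfective yu- → yuwaloyekhtikhi.
Vowel deletion: no change.

yuwaloyekhtikhi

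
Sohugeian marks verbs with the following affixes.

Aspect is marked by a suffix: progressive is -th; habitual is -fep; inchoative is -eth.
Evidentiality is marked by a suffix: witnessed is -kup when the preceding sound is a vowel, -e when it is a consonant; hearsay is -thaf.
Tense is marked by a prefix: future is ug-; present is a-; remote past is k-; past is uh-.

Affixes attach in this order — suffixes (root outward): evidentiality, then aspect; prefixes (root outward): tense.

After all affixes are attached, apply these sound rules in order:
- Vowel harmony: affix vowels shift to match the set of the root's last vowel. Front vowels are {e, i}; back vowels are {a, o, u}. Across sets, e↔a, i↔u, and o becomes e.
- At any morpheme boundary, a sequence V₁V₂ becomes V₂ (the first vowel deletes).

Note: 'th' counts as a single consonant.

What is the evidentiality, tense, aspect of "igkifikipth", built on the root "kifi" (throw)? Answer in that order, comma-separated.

witnessed, future, progressive

Segment: ug-kifi-kup-th.
evidentiality: -kup/e → witnessed.
tense: ug- → future.
aspect: -th → progressive.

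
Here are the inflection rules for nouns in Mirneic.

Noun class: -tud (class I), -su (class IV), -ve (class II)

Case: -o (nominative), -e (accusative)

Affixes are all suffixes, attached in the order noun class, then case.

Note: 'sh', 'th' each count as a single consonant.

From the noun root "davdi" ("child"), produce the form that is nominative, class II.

davdiveo

Attach noun class class II -ve → davdive.
Attach case nominative -o → davdiveo.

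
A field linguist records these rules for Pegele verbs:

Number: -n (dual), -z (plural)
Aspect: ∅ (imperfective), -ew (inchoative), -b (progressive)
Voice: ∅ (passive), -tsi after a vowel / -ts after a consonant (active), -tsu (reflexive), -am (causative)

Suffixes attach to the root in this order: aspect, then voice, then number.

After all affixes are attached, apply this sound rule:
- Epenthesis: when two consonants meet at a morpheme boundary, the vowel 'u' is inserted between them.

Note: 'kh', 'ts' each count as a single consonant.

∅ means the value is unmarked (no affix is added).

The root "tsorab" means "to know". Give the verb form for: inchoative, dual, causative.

tsorabewamun

Attach aspect inchoative -ew → tsorabew.
Attach voice causative -am → tsorabewam.
Attach number dual -n → tsorabewamn.
Apply epenthesis: tsorabewamn → tsorabewamun.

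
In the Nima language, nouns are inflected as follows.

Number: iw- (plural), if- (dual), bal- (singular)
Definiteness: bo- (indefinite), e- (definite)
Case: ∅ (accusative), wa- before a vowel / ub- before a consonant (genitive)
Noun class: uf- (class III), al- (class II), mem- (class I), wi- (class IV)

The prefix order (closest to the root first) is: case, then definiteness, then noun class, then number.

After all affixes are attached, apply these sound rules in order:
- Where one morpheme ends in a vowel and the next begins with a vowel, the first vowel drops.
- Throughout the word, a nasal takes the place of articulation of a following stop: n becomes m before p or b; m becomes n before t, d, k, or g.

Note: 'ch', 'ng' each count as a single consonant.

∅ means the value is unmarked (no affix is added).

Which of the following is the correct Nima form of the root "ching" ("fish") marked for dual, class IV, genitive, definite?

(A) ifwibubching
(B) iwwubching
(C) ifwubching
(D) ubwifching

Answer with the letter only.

C

Attach case genitive ub- (before consonant 'ch') → ubching.
Attach definiteness definite e- → eubching.
Attach noun class class IV wi- → wieubching.
Attach number dual if- → ifwieubching.
Apply vowel deletion: ifwieubching → ifwubching.
Nasal assimilation: no change.
So the correct form is ifwubching, option (C).
(D) ubwifching is wrong: it has the affixes in the wrong order.
(B) iwwubching is wrong: it uses plural instead of dual for number.
(A) ifwibubching is wrong: it uses indefinite instead of definite for definiteness.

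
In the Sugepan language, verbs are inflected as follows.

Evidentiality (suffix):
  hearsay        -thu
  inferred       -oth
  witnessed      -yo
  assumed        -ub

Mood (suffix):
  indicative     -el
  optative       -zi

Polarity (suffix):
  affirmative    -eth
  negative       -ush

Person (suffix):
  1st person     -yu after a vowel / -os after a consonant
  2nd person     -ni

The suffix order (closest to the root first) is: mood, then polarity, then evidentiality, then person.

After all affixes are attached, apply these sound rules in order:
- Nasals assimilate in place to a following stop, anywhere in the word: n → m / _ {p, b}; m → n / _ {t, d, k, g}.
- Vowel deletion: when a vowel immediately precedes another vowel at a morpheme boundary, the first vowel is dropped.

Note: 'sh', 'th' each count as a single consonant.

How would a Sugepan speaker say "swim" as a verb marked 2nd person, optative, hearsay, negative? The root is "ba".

Attach mood optative -zi → bazi.
Attach polarity negative -ush → baziush.
Attach evidentiality hearsay -thu → baziushthu.
Attach person 2nd person -ni → baziushthuni.
Nasal assimilation: no change.
Apply vowel deletion: baziushthuni → bazushthuni.

bazushthuni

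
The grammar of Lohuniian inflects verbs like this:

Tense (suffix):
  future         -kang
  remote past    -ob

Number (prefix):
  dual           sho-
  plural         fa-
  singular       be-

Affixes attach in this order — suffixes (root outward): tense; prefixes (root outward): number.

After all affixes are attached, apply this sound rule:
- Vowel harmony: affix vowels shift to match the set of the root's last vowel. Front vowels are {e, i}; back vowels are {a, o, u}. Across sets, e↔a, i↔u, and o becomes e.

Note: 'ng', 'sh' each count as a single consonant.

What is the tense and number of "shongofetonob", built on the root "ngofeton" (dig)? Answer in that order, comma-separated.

remote past, dual

Segment: sho-ngofeton-ob.
tense: -ob → remote past.
number: sho- → dual.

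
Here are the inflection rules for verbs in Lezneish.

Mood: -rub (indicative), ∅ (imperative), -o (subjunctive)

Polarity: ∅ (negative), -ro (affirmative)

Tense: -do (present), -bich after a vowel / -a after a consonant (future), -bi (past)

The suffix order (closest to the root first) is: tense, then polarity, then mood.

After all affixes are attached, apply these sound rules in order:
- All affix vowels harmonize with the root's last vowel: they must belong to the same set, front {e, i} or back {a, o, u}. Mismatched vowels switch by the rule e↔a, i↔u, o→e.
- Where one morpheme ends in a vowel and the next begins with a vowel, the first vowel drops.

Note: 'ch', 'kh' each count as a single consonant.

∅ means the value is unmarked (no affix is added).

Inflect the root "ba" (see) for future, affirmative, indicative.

Attach tense future -bich (after vowel 'a') → babich.
Attach polarity affirmative -ro → babichro.
Attach mood indicative -rub → babichrorub.
Apply vowel harmony: babichrorub → babuchrorub.
Vowel deletion: no change.

babuchrorub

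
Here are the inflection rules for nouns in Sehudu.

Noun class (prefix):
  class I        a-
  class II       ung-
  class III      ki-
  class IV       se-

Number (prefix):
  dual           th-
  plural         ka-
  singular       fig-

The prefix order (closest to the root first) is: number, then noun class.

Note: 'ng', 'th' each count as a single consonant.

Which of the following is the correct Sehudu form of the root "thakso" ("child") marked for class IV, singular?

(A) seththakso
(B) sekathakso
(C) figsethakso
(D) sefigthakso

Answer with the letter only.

D

Attach number singular fig- → figthakso.
Attach noun class class IV se- → sefigthakso.
So the correct form is sefigthakso, option (D).
(B) sekathakso is wrong: it uses plural instead of singular for number.
(C) figsethakso is wrong: it has the affixes in the wrong order.
(A) seththakso is wrong: it uses dual instead of singular for number.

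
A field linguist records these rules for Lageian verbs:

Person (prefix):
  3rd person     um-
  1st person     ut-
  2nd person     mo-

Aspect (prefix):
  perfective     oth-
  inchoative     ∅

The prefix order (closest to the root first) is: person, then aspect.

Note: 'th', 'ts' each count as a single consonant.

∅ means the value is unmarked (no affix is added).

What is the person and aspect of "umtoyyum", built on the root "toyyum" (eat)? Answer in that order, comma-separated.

Segment: um-toyyum.
person: um- → 3rd person.
aspect: ∅ → inchoative.

3rd person, inchoative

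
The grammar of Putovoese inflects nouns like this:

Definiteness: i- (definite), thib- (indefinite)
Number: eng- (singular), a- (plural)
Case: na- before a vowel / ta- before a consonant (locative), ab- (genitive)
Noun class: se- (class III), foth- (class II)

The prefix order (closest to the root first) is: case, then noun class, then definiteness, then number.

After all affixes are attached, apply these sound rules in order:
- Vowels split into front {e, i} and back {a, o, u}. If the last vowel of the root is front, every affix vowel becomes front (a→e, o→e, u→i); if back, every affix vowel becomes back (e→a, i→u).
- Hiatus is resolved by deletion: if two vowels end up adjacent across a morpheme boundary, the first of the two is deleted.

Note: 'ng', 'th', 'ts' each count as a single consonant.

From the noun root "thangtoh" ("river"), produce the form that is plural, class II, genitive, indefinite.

Attach case genitive ab- → abthangtoh.
Attach noun class class II foth- → fothabthangtoh.
Attach definiteness indefinite thib- → thibfothabthangtoh.
Attach number plural a- → athibfothabthangtoh.
Apply vowel harmony: athibfothabthangtoh → athubfothabthangtoh.
Vowel deletion: no change.

athubfothabthangtoh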